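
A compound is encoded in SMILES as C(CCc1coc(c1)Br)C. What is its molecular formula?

Heavy atoms from the SMILES: 1 Br, 8 C, 1 O.
Implicit hydrogens by atom environment:
  3 × C: 2 H each → 6
  2 × C (aromatic): 1 H each → 2
  2 × C (aromatic): no H
  1 × Br: no H
  1 × C: 3 H
  1 × O (aromatic): no H
  Total hydrogens = 11.
Molecular formula: C8H11BrO

C8H11BrO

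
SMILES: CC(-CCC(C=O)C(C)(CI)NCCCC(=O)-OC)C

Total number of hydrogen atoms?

Hydrogens are implicit in SMILES; fill each atom to its normal valence:
  6 × C: 2 H each → 12
  4 × C: 3 H each → 12
  3 × C: 1 H each → 3
  3 × O: no H
  2 × C: no H
  1 × I: no H
  1 × N: 1 H
  Total hydrogens = 28.

28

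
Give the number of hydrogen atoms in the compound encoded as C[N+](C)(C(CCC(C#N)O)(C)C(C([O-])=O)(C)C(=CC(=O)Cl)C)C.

25

Hydrogens are implicit in SMILES; fill each atom to its normal valence:
  6 × C: 3 H each → 18
  6 × C: no H
  2 × C: 2 H each → 4
  2 × C: 1 H each → 2
  2 × O: no H
  1 × Cl: no H
  1 × N (charge +1): no H
  1 × N: no H
  1 × O: 1 H
  1 × O (charge -1): no H
  Total hydrogens = 25.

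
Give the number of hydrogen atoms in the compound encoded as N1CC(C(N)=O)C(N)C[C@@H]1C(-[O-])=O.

12

Hydrogens are implicit in SMILES; fill each atom to its normal valence:
  3 × C: 1 H each → 3
  2 × C: 2 H each → 4
  2 × C: no H
  2 × N: 2 H each → 4
  2 × O: no H
  1 × N: 1 H
  1 × O (charge -1): no H
  Total hydrogens = 12.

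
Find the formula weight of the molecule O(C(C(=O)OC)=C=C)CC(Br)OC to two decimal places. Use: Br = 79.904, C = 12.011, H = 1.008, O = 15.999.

251.08

Molecular formula: C8H11BrO4.
M = 1×79.904 + 8×12.011 + 11×1.008 + 4×15.999 = 251.08 g/mol.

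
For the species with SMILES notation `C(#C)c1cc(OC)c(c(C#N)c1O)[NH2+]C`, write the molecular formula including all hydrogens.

Heavy atoms from the SMILES: 11 C, 2 N, 2 O.
Implicit hydrogens by atom environment:
  5 × C (aromatic): no H
  2 × C: 3 H each → 6
  2 × C: no H
  1 × C (aromatic): 1 H
  1 × C: 1 H
  1 × N (charge +1): 2 H
  1 × N: no H
  1 × O: 1 H
  1 × O: no H
  Total hydrogens = 11.
Net charge +1.
Molecular formula: C11H11N2O2+

C11H11N2O2+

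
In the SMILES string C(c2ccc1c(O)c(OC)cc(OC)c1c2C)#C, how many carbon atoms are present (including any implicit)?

15

The symbol for carbon appears 15 times in the SMILES. Lowercase c denotes aromatic carbon and counts toward C.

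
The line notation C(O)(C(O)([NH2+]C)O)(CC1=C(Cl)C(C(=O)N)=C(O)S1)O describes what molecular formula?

Heavy atoms from the SMILES: 9 C, 1 Cl, 2 N, 6 O, 1 S.
Implicit hydrogens by atom environment:
  5 × O: 1 H each → 5
  4 × C (aromatic): no H
  3 × C: no H
  1 × C: 3 H
  1 × C: 2 H
  1 × Cl: no H
  1 × N: 2 H
  1 × N (charge +1): 2 H
  1 × O: no H
  1 × S (aromatic): no H
  Total hydrogens = 14.
Net charge +1.
Molecular formula: C9H14ClN2O6S+

C9H14ClN2O6S+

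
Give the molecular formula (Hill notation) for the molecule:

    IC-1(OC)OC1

Heavy atoms from the SMILES: 3 C, 1 I, 2 O.
Implicit hydrogens by atom environment:
  2 × O: no H
  1 × C: 3 H
  1 × C: 2 H
  1 × C: no H
  1 × I: no H
  Total hydrogens = 5.
Molecular formula: C3H5IO2

C3H5IO2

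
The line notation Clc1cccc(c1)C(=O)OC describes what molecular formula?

C8H7ClO2

Heavy atoms from the SMILES: 8 C, 1 Cl, 2 O.
Implicit hydrogens by atom environment:
  4 × C (aromatic): 1 H each → 4
  2 × C (aromatic): no H
  2 × O: no H
  1 × C: 3 H
  1 × C: no H
  1 × Cl: no H
  Total hydrogens = 7.
Molecular formula: C8H7ClO2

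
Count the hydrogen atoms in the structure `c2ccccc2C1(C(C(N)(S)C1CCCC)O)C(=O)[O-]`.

Hydrogens are implicit in SMILES; fill each atom to its normal valence:
  5 × C (aromatic): 1 H each → 5
  3 × C: 2 H each → 6
  3 × C: no H
  2 × C: 1 H each → 2
  1 × C: 3 H
  1 × C (aromatic): no H
  1 × N: 2 H
  1 × O: 1 H
  1 × O: no H
  1 × O (charge -1): no H
  1 × S: 1 H
  Total hydrogens = 20.

20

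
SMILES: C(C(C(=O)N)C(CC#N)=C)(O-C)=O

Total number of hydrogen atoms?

10

Hydrogens are implicit in SMILES; fill each atom to its normal valence:
  4 × C: no H
  3 × O: no H
  2 × C: 2 H each → 4
  1 × C: 3 H
  1 × C: 1 H
  1 × N: 2 H
  1 × N: no H
  Total hydrogens = 10.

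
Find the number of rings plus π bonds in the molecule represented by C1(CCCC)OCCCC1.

Molecular formula from the SMILES: C9H18O.
DoU = (2C + 2 + N − H − X)/2 = (2·9 + 2 + 0 − 18 − 0)/2 = 2/2 = 1.
(Structurally: 1 ring(s) + 0 π bond(s) = 1.)

1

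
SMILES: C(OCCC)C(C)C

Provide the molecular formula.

C7H16O

Heavy atoms from the SMILES: 7 C, 1 O.
Implicit hydrogens by atom environment:
  3 × C: 3 H each → 9
  3 × C: 2 H each → 6
  1 × C: 1 H
  1 × O: no H
  Total hydrogens = 16.
Molecular formula: C7H16O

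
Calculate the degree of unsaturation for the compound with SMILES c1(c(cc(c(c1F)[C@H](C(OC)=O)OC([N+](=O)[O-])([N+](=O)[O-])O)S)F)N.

7

Molecular formula from the SMILES: C10H9F2N3O8S.
DoU = (2C + 2 + N − H − X)/2 = (2·10 + 2 + 3 − 9 − 2)/2 = 14/2 = 7.
(Structurally: 1 ring(s) + 6 π bond(s) = 7.)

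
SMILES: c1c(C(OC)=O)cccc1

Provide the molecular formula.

Heavy atoms from the SMILES: 8 C, 2 O.
Implicit hydrogens by atom environment:
  5 × C (aromatic): 1 H each → 5
  2 × O: no H
  1 × C: 3 H
  1 × C (aromatic): no H
  1 × C: no H
  Total hydrogens = 8.
Molecular formula: C8H8O2

C8H8O2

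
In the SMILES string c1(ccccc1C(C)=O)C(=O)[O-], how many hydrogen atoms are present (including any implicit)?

7

Hydrogens are implicit in SMILES; fill each atom to its normal valence:
  4 × C (aromatic): 1 H each → 4
  2 × C (aromatic): no H
  2 × C: no H
  2 × O: no H
  1 × C: 3 H
  1 × O (charge -1): no H
  Total hydrogens = 7.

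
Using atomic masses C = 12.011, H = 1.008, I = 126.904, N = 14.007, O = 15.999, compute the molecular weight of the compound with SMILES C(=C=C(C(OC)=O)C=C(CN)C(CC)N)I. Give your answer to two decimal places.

336.17

Molecular formula: C11H17IN2O2.
M = 11×12.011 + 17×1.008 + 1×126.904 + 2×14.007 + 2×15.999 = 336.17 g/mol.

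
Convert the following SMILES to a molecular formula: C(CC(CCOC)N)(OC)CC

Heavy atoms from the SMILES: 9 C, 1 N, 2 O.
Implicit hydrogens by atom environment:
  4 × C: 2 H each → 8
  3 × C: 3 H each → 9
  2 × C: 1 H each → 2
  2 × O: no H
  1 × N: 2 H
  Total hydrogens = 21.
Molecular formula: C9H21NO2

C9H21NO2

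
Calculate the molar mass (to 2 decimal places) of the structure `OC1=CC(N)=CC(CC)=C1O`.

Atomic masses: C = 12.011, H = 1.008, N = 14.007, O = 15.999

153.18

Molecular formula: C8H11NO2.
M = 8×12.011 + 11×1.008 + 1×14.007 + 2×15.999 = 153.18 g/mol.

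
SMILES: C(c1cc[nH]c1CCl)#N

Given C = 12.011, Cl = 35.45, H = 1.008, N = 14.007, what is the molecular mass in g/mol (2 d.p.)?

140.57

Molecular formula: C6H5ClN2.
M = 6×12.011 + 1×35.45 + 5×1.008 + 2×14.007 = 140.57 g/mol.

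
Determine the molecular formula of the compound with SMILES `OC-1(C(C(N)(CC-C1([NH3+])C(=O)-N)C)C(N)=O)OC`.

C10H21N4O4+

Heavy atoms from the SMILES: 10 C, 4 N, 4 O.
Implicit hydrogens by atom environment:
  5 × C: no H
  3 × N: 2 H each → 6
  3 × O: no H
  2 × C: 3 H each → 6
  2 × C: 2 H each → 4
  1 × C: 1 H
  1 × N (charge +1): 3 H
  1 × O: 1 H
  Total hydrogens = 21.
Net charge +1.
Molecular formula: C10H21N4O4+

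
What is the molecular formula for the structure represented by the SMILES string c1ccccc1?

Heavy atoms from the SMILES: 6 C.
Implicit hydrogens by atom environment:
  6 × C (aromatic): 1 H each → 6
  Total hydrogens = 6.
Molecular formula: C6H6

C6H6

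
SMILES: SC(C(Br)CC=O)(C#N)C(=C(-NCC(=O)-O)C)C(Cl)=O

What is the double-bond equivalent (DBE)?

6

Molecular formula from the SMILES: C11H12BrClN2O4S.
DoU = (2C + 2 + N − H − X)/2 = (2·11 + 2 + 2 − 12 − 2)/2 = 12/2 = 6.
(Structurally: 0 ring(s) + 6 π bond(s) = 6.)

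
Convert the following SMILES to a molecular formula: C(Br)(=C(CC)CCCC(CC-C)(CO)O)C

C13H25BrO2

Heavy atoms from the SMILES: 1 Br, 13 C, 2 O.
Implicit hydrogens by atom environment:
  7 × C: 2 H each → 14
  3 × C: 3 H each → 9
  3 × C: no H
  2 × O: 1 H each → 2
  1 × Br: no H
  Total hydrogens = 25.
Molecular formula: C13H25BrO2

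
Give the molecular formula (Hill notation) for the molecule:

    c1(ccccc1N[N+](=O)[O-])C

C7H8N2O2

Heavy atoms from the SMILES: 7 C, 2 N, 2 O.
Implicit hydrogens by atom environment:
  4 × C (aromatic): 1 H each → 4
  2 × C (aromatic): no H
  1 × C: 3 H
  1 × N: 1 H
  1 × N (charge +1): no H
  1 × O: no H
  1 × O (charge -1): no H
  Total hydrogens = 8.
Molecular formula: C7H8N2O2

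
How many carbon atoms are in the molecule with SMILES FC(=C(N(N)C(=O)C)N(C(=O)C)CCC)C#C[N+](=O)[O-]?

The symbol for carbon appears 11 times in the SMILES.

11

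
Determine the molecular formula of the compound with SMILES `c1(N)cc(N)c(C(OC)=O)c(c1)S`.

Heavy atoms from the SMILES: 8 C, 2 N, 2 O, 1 S.
Implicit hydrogens by atom environment:
  4 × C (aromatic): no H
  2 × C (aromatic): 1 H each → 2
  2 × N: 2 H each → 4
  2 × O: no H
  1 × C: 3 H
  1 × C: no H
  1 × S: 1 H
  Total hydrogens = 10.
Molecular formula: C8H10N2O2S

C8H10N2O2S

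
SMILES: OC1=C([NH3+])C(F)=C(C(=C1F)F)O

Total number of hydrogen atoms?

5

Hydrogens are implicit in SMILES; fill each atom to its normal valence:
  6 × C (aromatic): no H
  3 × F: no H
  2 × O: 1 H each → 2
  1 × N (charge +1): 3 H
  Total hydrogens = 5.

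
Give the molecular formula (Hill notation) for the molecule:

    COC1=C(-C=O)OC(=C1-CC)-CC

C10H14O3

Heavy atoms from the SMILES: 10 C, 3 O.
Implicit hydrogens by atom environment:
  4 × C (aromatic): no H
  3 × C: 3 H each → 9
  2 × C: 2 H each → 4
  2 × O: no H
  1 × C: 1 H
  1 × O (aromatic): no H
  Total hydrogens = 14.
Molecular formula: C10H14O3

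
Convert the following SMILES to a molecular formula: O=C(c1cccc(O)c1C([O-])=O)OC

Heavy atoms from the SMILES: 9 C, 5 O.
Implicit hydrogens by atom environment:
  3 × C (aromatic): 1 H each → 3
  3 × C (aromatic): no H
  3 × O: no H
  2 × C: no H
  1 × C: 3 H
  1 × O: 1 H
  1 × O (charge -1): no H
  Total hydrogens = 7.
Net charge -1.
Molecular formula: C9H7O5-

C9H7O5-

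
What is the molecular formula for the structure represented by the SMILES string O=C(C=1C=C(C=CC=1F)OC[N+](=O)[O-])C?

C9H8FNO4

Heavy atoms from the SMILES: 9 C, 1 F, 1 N, 4 O.
Implicit hydrogens by atom environment:
  3 × C (aromatic): 1 H each → 3
  3 × C (aromatic): no H
  3 × O: no H
  1 × C: 3 H
  1 × C: 2 H
  1 × C: no H
  1 × F: no H
  1 × N (charge +1): no H
  1 × O (charge -1): no H
  Total hydrogens = 8.
Molecular formula: C9H8FNO4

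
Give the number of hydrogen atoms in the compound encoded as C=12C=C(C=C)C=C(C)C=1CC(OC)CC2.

Hydrogens are implicit in SMILES; fill each atom to its normal valence:
  4 × C: 2 H each → 8
  4 × C (aromatic): no H
  2 × C: 3 H each → 6
  2 × C (aromatic): 1 H each → 2
  2 × C: 1 H each → 2
  1 × O: no H
  Total hydrogens = 18.

18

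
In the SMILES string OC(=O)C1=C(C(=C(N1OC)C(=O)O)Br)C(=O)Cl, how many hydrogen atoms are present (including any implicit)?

5

Hydrogens are implicit in SMILES; fill each atom to its normal valence:
  4 × C (aromatic): no H
  4 × O: no H
  3 × C: no H
  2 × O: 1 H each → 2
  1 × Br: no H
  1 × C: 3 H
  1 × Cl: no H
  1 × N (aromatic): no H
  Total hydrogens = 5.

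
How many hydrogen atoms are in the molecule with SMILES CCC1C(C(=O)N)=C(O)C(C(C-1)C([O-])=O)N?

15

Hydrogens are implicit in SMILES; fill each atom to its normal valence:
  4 × C: no H
  3 × C: 1 H each → 3
  2 × C: 2 H each → 4
  2 × N: 2 H each → 4
  2 × O: no H
  1 × C: 3 H
  1 × O: 1 H
  1 × O (charge -1): no H
  Total hydrogens = 15.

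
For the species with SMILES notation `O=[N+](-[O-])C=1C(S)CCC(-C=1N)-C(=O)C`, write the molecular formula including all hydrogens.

Heavy atoms from the SMILES: 8 C, 2 N, 3 O, 1 S.
Implicit hydrogens by atom environment:
  3 × C: no H
  2 × C: 2 H each → 4
  2 × C: 1 H each → 2
  2 × O: no H
  1 × C: 3 H
  1 × N: 2 H
  1 × N (charge +1): no H
  1 × O (charge -1): no H
  1 × S: 1 H
  Total hydrogens = 12.
Molecular formula: C8H12N2O3S

C8H12N2O3S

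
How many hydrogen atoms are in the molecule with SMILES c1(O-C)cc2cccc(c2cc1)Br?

Hydrogens are implicit in SMILES; fill each atom to its normal valence:
  6 × C (aromatic): 1 H each → 6
  4 × C (aromatic): no H
  1 × Br: no H
  1 × C: 3 H
  1 × O: no H
  Total hydrogens = 9.

9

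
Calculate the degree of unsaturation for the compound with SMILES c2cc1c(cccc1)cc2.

7

Molecular formula from the SMILES: C10H8.
DoU = (2C + 2 + N − H − X)/2 = (2·10 + 2 + 0 − 8 − 0)/2 = 14/2 = 7.
(Structurally: 2 ring(s) + 5 π bond(s) = 7.)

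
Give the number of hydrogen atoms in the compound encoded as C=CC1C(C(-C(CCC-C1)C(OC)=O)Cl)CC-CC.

Hydrogens are implicit in SMILES; fill each atom to its normal valence:
  8 × C: 2 H each → 16
  5 × C: 1 H each → 5
  2 × C: 3 H each → 6
  2 × O: no H
  1 × C: no H
  1 × Cl: no H
  Total hydrogens = 27.

27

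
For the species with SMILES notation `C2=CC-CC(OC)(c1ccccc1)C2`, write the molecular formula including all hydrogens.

C13H16O

Heavy atoms from the SMILES: 13 C, 1 O.
Implicit hydrogens by atom environment:
  5 × C (aromatic): 1 H each → 5
  3 × C: 2 H each → 6
  2 × C: 1 H each → 2
  1 × C: 3 H
  1 × C: no H
  1 × C (aromatic): no H
  1 × O: no H
  Total hydrogens = 16.
Molecular formula: C13H16O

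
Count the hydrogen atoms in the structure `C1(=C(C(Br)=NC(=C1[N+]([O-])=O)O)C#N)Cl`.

Hydrogens are implicit in SMILES; fill each atom to its normal valence:
  5 × C (aromatic): no H
  1 × Br: no H
  1 × C: no H
  1 × Cl: no H
  1 × N (aromatic): no H
  1 × N (charge +1): no H
  1 × N: no H
  1 × O: 1 H
  1 × O: no H
  1 × O (charge -1): no H
  Total hydrogens = 1.

1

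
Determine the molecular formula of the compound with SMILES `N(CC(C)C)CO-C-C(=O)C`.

Heavy atoms from the SMILES: 8 C, 1 N, 2 O.
Implicit hydrogens by atom environment:
  3 × C: 3 H each → 9
  3 × C: 2 H each → 6
  2 × O: no H
  1 × C: 1 H
  1 × C: no H
  1 × N: 1 H
  Total hydrogens = 17.
Molecular formula: C8H17NO2

C8H17NO2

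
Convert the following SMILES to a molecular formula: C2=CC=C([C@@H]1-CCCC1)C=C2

C11H14

Heavy atoms from the SMILES: 11 C.
Implicit hydrogens by atom environment:
  5 × C (aromatic): 1 H each → 5
  4 × C: 2 H each → 8
  1 × C: 1 H
  1 × C (aromatic): no H
  Total hydrogens = 14.
Molecular formula: C11H14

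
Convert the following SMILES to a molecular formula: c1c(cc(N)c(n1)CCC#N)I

Heavy atoms from the SMILES: 8 C, 1 I, 3 N.
Implicit hydrogens by atom environment:
  3 × C (aromatic): no H
  2 × C: 2 H each → 4
  2 × C (aromatic): 1 H each → 2
  1 × C: no H
  1 × I: no H
  1 × N: 2 H
  1 × N (aromatic): no H
  1 × N: no H
  Total hydrogens = 8.
Molecular formula: C8H8IN3

C8H8IN3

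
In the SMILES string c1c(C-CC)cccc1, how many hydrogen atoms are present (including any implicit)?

Hydrogens are implicit in SMILES; fill each atom to its normal valence:
  5 × C (aromatic): 1 H each → 5
  2 × C: 2 H each → 4
  1 × C: 3 H
  1 × C (aromatic): no H
  Total hydrogens = 12.

12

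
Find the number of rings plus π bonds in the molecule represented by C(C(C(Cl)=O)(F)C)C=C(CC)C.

Molecular formula from the SMILES: C9H14ClFO.
DoU = (2C + 2 + N − H − X)/2 = (2·9 + 2 + 0 − 14 − 2)/2 = 4/2 = 2.
(Structurally: 0 ring(s) + 2 π bond(s) = 2.)

2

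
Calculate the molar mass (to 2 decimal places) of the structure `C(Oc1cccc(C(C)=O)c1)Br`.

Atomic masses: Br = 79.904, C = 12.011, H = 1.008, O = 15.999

229.07

Molecular formula: C9H9BrO2.
M = 1×79.904 + 9×12.011 + 9×1.008 + 2×15.999 = 229.07 g/mol.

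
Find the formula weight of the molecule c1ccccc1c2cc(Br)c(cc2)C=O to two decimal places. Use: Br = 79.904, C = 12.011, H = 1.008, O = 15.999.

261.12

Molecular formula: C13H9BrO.
M = 1×79.904 + 13×12.011 + 9×1.008 + 1×15.999 = 261.12 g/mol.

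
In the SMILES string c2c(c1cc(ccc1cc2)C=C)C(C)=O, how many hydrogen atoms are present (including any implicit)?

12

Hydrogens are implicit in SMILES; fill each atom to its normal valence:
  6 × C (aromatic): 1 H each → 6
  4 × C (aromatic): no H
  1 × C: 3 H
  1 × C: 2 H
  1 × C: 1 H
  1 × C: no H
  1 × O: no H
  Total hydrogens = 12.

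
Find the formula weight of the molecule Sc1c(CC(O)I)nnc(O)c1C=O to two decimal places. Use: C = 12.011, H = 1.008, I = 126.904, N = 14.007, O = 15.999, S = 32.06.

326.11

Molecular formula: C7H7IN2O3S.
M = 7×12.011 + 7×1.008 + 1×126.904 + 2×14.007 + 3×15.999 + 1×32.06 = 326.11 g/mol.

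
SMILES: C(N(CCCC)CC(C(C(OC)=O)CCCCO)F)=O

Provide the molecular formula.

Heavy atoms from the SMILES: 14 C, 1 F, 1 N, 4 O.
Implicit hydrogens by atom environment:
  8 × C: 2 H each → 16
  3 × C: 1 H each → 3
  3 × O: no H
  2 × C: 3 H each → 6
  1 × C: no H
  1 × F: no H
  1 × N: no H
  1 × O: 1 H
  Total hydrogens = 26.
Molecular formula: C14H26FNO4

C14H26FNO4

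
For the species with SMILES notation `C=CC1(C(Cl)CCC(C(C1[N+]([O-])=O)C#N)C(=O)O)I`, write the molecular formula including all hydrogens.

Heavy atoms from the SMILES: 11 C, 1 Cl, 1 I, 2 N, 4 O.
Implicit hydrogens by atom environment:
  5 × C: 1 H each → 5
  3 × C: 2 H each → 6
  3 × C: no H
  2 × O: no H
  1 × Cl: no H
  1 × I: no H
  1 × N: no H
  1 × N (charge +1): no H
  1 × O: 1 H
  1 × O (charge -1): no H
  Total hydrogens = 12.
Molecular formula: C11H12ClIN2O4

C11H12ClIN2O4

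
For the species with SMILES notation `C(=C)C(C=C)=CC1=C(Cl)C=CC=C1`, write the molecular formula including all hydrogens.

C12H11Cl

Heavy atoms from the SMILES: 12 C, 1 Cl.
Implicit hydrogens by atom environment:
  4 × C (aromatic): 1 H each → 4
  3 × C: 1 H each → 3
  2 × C: 2 H each → 4
  2 × C (aromatic): no H
  1 × C: no H
  1 × Cl: no H
  Total hydrogens = 11.
Molecular formula: C12H11Cl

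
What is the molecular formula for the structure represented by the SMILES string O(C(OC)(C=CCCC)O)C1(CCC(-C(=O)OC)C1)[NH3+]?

C14H26NO5+

Heavy atoms from the SMILES: 14 C, 1 N, 5 O.
Implicit hydrogens by atom environment:
  5 × C: 2 H each → 10
  4 × O: no H
  3 × C: 3 H each → 9
  3 × C: 1 H each → 3
  3 × C: no H
  1 × N (charge +1): 3 H
  1 × O: 1 H
  Total hydrogens = 26.
Net charge +1.
Molecular formula: C14H26NO5+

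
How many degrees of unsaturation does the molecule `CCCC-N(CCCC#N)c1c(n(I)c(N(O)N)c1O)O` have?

Molecular formula from the SMILES: C12H20IN5O3.
DoU = (2C + 2 + N − H − X)/2 = (2·12 + 2 + 5 − 20 − 1)/2 = 10/2 = 5.
(Structurally: 1 ring(s) + 4 π bond(s) = 5.)

5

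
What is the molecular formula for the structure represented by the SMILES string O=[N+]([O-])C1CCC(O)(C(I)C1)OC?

Heavy atoms from the SMILES: 7 C, 1 I, 1 N, 4 O.
Implicit hydrogens by atom environment:
  3 × C: 2 H each → 6
  2 × C: 1 H each → 2
  2 × O: no H
  1 × C: 3 H
  1 × C: no H
  1 × I: no H
  1 × N (charge +1): no H
  1 × O: 1 H
  1 × O (charge -1): no H
  Total hydrogens = 12.
Molecular formula: C7H12INO4

C7H12INO4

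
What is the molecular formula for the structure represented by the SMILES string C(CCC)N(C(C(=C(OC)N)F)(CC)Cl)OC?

Heavy atoms from the SMILES: 11 C, 1 Cl, 1 F, 2 N, 2 O.
Implicit hydrogens by atom environment:
  4 × C: 3 H each → 12
  4 × C: 2 H each → 8
  3 × C: no H
  2 × O: no H
  1 × Cl: no H
  1 × F: no H
  1 × N: 2 H
  1 × N: no H
  Total hydrogens = 22.
Molecular formula: C11H22ClFN2O2

C11H22ClFN2O2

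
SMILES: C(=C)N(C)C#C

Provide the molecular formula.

C5H7N

Heavy atoms from the SMILES: 5 C, 1 N.
Implicit hydrogens by atom environment:
  2 × C: 1 H each → 2
  1 × C: 3 H
  1 × C: 2 H
  1 × C: no H
  1 × N: no H
  Total hydrogens = 7.
Molecular formula: C5H7N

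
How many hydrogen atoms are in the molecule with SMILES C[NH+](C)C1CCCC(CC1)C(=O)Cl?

19

Hydrogens are implicit in SMILES; fill each atom to its normal valence:
  5 × C: 2 H each → 10
  2 × C: 3 H each → 6
  2 × C: 1 H each → 2
  1 × C: no H
  1 × Cl: no H
  1 × N (charge +1): 1 H
  1 × O: no H
  Total hydrogens = 19.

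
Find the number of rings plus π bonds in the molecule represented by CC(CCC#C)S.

Molecular formula from the SMILES: C6H10S.
DoU = (2C + 2 + N − H − X)/2 = (2·6 + 2 + 0 − 10 − 0)/2 = 4/2 = 2.
(Structurally: 0 ring(s) + 2 π bond(s) = 2.)

2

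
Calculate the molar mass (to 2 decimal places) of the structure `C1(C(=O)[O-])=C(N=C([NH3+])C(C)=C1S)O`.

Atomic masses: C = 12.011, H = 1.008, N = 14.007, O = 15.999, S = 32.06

200.21

Molecular formula: C7H8N2O3S.
M = 7×12.011 + 8×1.008 + 2×14.007 + 3×15.999 + 1×32.06 = 200.21 g/mol.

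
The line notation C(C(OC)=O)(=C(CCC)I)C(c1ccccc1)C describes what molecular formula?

C15H19IO2

Heavy atoms from the SMILES: 15 C, 1 I, 2 O.
Implicit hydrogens by atom environment:
  5 × C (aromatic): 1 H each → 5
  3 × C: 3 H each → 9
  3 × C: no H
  2 × C: 2 H each → 4
  2 × O: no H
  1 × C: 1 H
  1 × C (aromatic): no H
  1 × I: no H
  Total hydrogens = 19.
Molecular formula: C15H19IO2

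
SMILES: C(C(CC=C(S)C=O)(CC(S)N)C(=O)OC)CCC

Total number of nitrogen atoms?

1

The symbol for nitrogen appears 1 time in the SMILES.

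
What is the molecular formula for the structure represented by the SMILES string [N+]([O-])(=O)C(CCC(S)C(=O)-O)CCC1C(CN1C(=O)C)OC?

Heavy atoms from the SMILES: 13 C, 2 N, 6 O, 1 S.
Implicit hydrogens by atom environment:
  5 × C: 2 H each → 10
  4 × C: 1 H each → 4
  4 × O: no H
  2 × C: 3 H each → 6
  2 × C: no H
  1 × N: no H
  1 × N (charge +1): no H
  1 × O: 1 H
  1 × O (charge -1): no H
  1 × S: 1 H
  Total hydrogens = 22.
Molecular formula: C13H22N2O6S

C13H22N2O6S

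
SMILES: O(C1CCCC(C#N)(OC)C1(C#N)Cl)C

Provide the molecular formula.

C10H13ClN2O2

Heavy atoms from the SMILES: 10 C, 1 Cl, 2 N, 2 O.
Implicit hydrogens by atom environment:
  4 × C: no H
  3 × C: 2 H each → 6
  2 × C: 3 H each → 6
  2 × N: no H
  2 × O: no H
  1 × C: 1 H
  1 × Cl: no H
  Total hydrogens = 13.
Molecular formula: C10H13ClN2O2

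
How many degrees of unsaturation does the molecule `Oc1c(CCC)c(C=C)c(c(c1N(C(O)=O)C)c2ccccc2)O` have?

Molecular formula from the SMILES: C19H21NO4.
DoU = (2C + 2 + N − H − X)/2 = (2·19 + 2 + 1 − 21 − 0)/2 = 20/2 = 10.
(Structurally: 2 ring(s) + 8 π bond(s) = 10.)

10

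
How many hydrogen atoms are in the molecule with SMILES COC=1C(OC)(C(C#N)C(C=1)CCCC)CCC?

Hydrogens are implicit in SMILES; fill each atom to its normal valence:
  5 × C: 2 H each → 10
  4 × C: 3 H each → 12
  3 × C: 1 H each → 3
  3 × C: no H
  2 × O: no H
  1 × N: no H
  Total hydrogens = 25.

25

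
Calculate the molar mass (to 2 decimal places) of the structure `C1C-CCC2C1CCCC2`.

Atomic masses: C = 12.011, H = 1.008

138.25

Molecular formula: C10H18.
M = 10×12.011 + 18×1.008 = 138.25 g/mol.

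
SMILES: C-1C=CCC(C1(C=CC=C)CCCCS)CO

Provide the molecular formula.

C15H24OS

Heavy atoms from the SMILES: 15 C, 1 O, 1 S.
Implicit hydrogens by atom environment:
  8 × C: 2 H each → 16
  6 × C: 1 H each → 6
  1 × C: no H
  1 × O: 1 H
  1 × S: 1 H
  Total hydrogens = 24.
Molecular formula: C15H24OS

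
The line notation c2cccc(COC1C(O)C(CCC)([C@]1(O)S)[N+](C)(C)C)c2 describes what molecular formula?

C17H28NO3S+

Heavy atoms from the SMILES: 17 C, 1 N, 3 O, 1 S.
Implicit hydrogens by atom environment:
  5 × C (aromatic): 1 H each → 5
  4 × C: 3 H each → 12
  3 × C: 2 H each → 6
  2 × C: 1 H each → 2
  2 × C: no H
  2 × O: 1 H each → 2
  1 × C (aromatic): no H
  1 × N (charge +1): no H
  1 × O: no H
  1 × S: 1 H
  Total hydrogens = 28.
Net charge +1.
Molecular formula: C17H28NO3S+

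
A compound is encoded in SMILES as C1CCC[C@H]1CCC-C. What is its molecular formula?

C9H18

Heavy atoms from the SMILES: 9 C.
Implicit hydrogens by atom environment:
  7 × C: 2 H each → 14
  1 × C: 3 H
  1 × C: 1 H
  Total hydrogens = 18.
Molecular formula: C9H18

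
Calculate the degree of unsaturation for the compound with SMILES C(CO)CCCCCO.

Molecular formula from the SMILES: C7H16O2.
DoU = (2C + 2 + N − H − X)/2 = (2·7 + 2 + 0 − 16 − 0)/2 = 0/2 = 0.
(Structurally: 0 ring(s) + 0 π bond(s) = 0.)

0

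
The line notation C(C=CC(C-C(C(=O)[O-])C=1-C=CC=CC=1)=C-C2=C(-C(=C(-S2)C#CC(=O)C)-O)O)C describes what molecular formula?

Heavy atoms from the SMILES: 23 C, 5 O, 1 S.
Implicit hydrogens by atom environment:
  5 × C (aromatic): 1 H each → 5
  5 × C (aromatic): no H
  5 × C: no H
  4 × C: 1 H each → 4
  2 × C: 3 H each → 6
  2 × C: 2 H each → 4
  2 × O: 1 H each → 2
  2 × O: no H
  1 × O (charge -1): no H
  1 × S (aromatic): no H
  Total hydrogens = 21.
Net charge -1.
Molecular formula: C23H21O5S-

C23H21O5S-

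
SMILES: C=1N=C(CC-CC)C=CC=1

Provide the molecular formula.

Heavy atoms from the SMILES: 9 C, 1 N.
Implicit hydrogens by atom environment:
  4 × C (aromatic): 1 H each → 4
  3 × C: 2 H each → 6
  1 × C: 3 H
  1 × C (aromatic): no H
  1 × N (aromatic): no H
  Total hydrogens = 13.
Molecular formula: C9H13N

C9H13N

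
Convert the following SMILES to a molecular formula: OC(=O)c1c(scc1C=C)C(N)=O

C8H7NO3S

Heavy atoms from the SMILES: 8 C, 1 N, 3 O, 1 S.
Implicit hydrogens by atom environment:
  3 × C (aromatic): no H
  2 × C: no H
  2 × O: no H
  1 × C: 2 H
  1 × C (aromatic): 1 H
  1 × C: 1 H
  1 × N: 2 H
  1 × O: 1 H
  1 × S (aromatic): no H
  Total hydrogens = 7.
Molecular formula: C8H7NO3S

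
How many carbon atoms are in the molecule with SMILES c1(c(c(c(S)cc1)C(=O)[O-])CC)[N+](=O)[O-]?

9

The symbol for carbon appears 9 times in the SMILES. Lowercase c denotes aromatic carbon and counts toward C.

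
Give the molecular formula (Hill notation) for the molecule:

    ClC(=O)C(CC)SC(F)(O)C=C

C7H10ClFO2S

Heavy atoms from the SMILES: 7 C, 1 Cl, 1 F, 2 O, 1 S.
Implicit hydrogens by atom environment:
  2 × C: 2 H each → 4
  2 × C: 1 H each → 2
  2 × C: no H
  1 × C: 3 H
  1 × Cl: no H
  1 × F: no H
  1 × O: 1 H
  1 × O: no H
  1 × S: no H
  Total hydrogens = 10.
Molecular formula: C7H10ClFO2S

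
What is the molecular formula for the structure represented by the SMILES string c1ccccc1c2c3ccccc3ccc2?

C16H12

Heavy atoms from the SMILES: 16 C.
Implicit hydrogens by atom environment:
  12 × C (aromatic): 1 H each → 12
  4 × C (aromatic): no H
  Total hydrogens = 12.
Molecular formula: C16H12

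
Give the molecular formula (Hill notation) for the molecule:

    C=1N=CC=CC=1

C5H5N

Heavy atoms from the SMILES: 5 C, 1 N.
Implicit hydrogens by atom environment:
  5 × C (aromatic): 1 H each → 5
  1 × N (aromatic): no H
  Total hydrogens = 5.
Molecular formula: C5H5N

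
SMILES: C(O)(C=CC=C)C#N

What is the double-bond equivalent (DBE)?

4

Molecular formula from the SMILES: C6H7NO.
DoU = (2C + 2 + N − H − X)/2 = (2·6 + 2 + 1 − 7 − 0)/2 = 8/2 = 4.
(Structurally: 0 ring(s) + 4 π bond(s) = 4.)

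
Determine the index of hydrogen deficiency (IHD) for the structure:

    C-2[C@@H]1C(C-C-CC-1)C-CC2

Molecular formula from the SMILES: C10H18.
DoU = (2C + 2 + N − H − X)/2 = (2·10 + 2 + 0 − 18 − 0)/2 = 4/2 = 2.
(Structurally: 2 ring(s) + 0 π bond(s) = 2.)

2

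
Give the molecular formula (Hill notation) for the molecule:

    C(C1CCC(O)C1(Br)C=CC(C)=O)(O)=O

Heavy atoms from the SMILES: 1 Br, 10 C, 4 O.
Implicit hydrogens by atom environment:
  4 × C: 1 H each → 4
  3 × C: no H
  2 × C: 2 H each → 4
  2 × O: 1 H each → 2
  2 × O: no H
  1 × Br: no H
  1 × C: 3 H
  Total hydrogens = 13.
Molecular formula: C10H13BrO4

C10H13BrO4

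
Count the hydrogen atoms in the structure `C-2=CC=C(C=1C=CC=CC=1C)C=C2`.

Hydrogens are implicit in SMILES; fill each atom to its normal valence:
  9 × C (aromatic): 1 H each → 9
  3 × C (aromatic): no H
  1 × C: 3 H
  Total hydrogens = 12.

12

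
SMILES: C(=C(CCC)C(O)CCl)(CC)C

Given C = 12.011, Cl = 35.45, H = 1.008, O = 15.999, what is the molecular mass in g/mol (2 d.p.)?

Molecular formula: C10H19ClO.
M = 10×12.011 + 1×35.45 + 19×1.008 + 1×15.999 = 190.71 g/mol.

190.71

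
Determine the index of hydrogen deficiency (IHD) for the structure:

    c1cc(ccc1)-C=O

Molecular formula from the SMILES: C7H6O.
DoU = (2C + 2 + N − H − X)/2 = (2·7 + 2 + 0 − 6 − 0)/2 = 10/2 = 5.
(Structurally: 1 ring(s) + 4 π bond(s) = 5.)

5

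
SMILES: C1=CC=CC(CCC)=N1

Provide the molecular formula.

C8H11N

Heavy atoms from the SMILES: 8 C, 1 N.
Implicit hydrogens by atom environment:
  4 × C (aromatic): 1 H each → 4
  2 × C: 2 H each → 4
  1 × C: 3 H
  1 × C (aromatic): no H
  1 × N (aromatic): no H
  Total hydrogens = 11.
Molecular formula: C8H11N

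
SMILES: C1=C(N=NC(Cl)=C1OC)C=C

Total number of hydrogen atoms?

7

Hydrogens are implicit in SMILES; fill each atom to its normal valence:
  3 × C (aromatic): no H
  2 × N (aromatic): no H
  1 × C: 3 H
  1 × C: 2 H
  1 × C (aromatic): 1 H
  1 × C: 1 H
  1 × Cl: no H
  1 × O: no H
  Total hydrogens = 7.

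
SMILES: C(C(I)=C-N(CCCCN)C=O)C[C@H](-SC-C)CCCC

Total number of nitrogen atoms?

The symbol for nitrogen appears 2 times in the SMILES.

2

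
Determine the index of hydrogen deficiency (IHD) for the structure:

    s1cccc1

3

Molecular formula from the SMILES: C4H4S.
DoU = (2C + 2 + N − H − X)/2 = (2·4 + 2 + 0 − 4 − 0)/2 = 6/2 = 3.
(Structurally: 1 ring(s) + 2 π bond(s) = 3.)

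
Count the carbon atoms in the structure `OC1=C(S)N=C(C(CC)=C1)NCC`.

9

The symbol for carbon appears 9 times in the SMILES.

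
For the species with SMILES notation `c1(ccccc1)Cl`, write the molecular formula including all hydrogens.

Heavy atoms from the SMILES: 6 C, 1 Cl.
Implicit hydrogens by atom environment:
  5 × C (aromatic): 1 H each → 5
  1 × C (aromatic): no H
  1 × Cl: no H
  Total hydrogens = 5.
Molecular formula: C6H5Cl

C6H5Cl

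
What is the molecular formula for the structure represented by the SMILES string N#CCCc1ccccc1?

C9H9N

Heavy atoms from the SMILES: 9 C, 1 N.
Implicit hydrogens by atom environment:
  5 × C (aromatic): 1 H each → 5
  2 × C: 2 H each → 4
  1 × C: no H
  1 × C (aromatic): no H
  1 × N: no H
  Total hydrogens = 9.
Molecular formula: C9H9N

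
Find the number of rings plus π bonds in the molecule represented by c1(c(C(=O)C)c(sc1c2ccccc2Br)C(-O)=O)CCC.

9

Molecular formula from the SMILES: C16H15BrO3S.
DoU = (2C + 2 + N − H − X)/2 = (2·16 + 2 + 0 − 15 − 1)/2 = 18/2 = 9.
(Structurally: 2 ring(s) + 7 π bond(s) = 9.)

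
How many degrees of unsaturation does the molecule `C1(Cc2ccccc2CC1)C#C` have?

Molecular formula from the SMILES: C12H12.
DoU = (2C + 2 + N − H − X)/2 = (2·12 + 2 + 0 − 12 − 0)/2 = 14/2 = 7.
(Structurally: 2 ring(s) + 5 π bond(s) = 7.)

7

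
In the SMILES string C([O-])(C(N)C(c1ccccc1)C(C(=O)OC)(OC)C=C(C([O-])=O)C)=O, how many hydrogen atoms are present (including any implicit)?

Hydrogens are implicit in SMILES; fill each atom to its normal valence:
  5 × C (aromatic): 1 H each → 5
  5 × C: no H
  5 × O: no H
  3 × C: 3 H each → 9
  3 × C: 1 H each → 3
  2 × O (charge -1): no H
  1 × C (aromatic): no H
  1 × N: 2 H
  Total hydrogens = 19.

19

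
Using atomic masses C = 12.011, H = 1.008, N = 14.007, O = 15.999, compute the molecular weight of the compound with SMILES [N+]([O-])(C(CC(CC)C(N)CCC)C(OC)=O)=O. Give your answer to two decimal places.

246.31

Molecular formula: C11H22N2O4.
M = 11×12.011 + 22×1.008 + 2×14.007 + 4×15.999 = 246.31 g/mol.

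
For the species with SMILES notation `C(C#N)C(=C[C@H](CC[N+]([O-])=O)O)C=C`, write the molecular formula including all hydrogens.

C9H12N2O3

Heavy atoms from the SMILES: 9 C, 2 N, 3 O.
Implicit hydrogens by atom environment:
  4 × C: 2 H each → 8
  3 × C: 1 H each → 3
  2 × C: no H
  1 × N: no H
  1 × N (charge +1): no H
  1 × O: 1 H
  1 × O: no H
  1 × O (charge -1): no H
  Total hydrogens = 12.
Molecular formula: C9H12N2O3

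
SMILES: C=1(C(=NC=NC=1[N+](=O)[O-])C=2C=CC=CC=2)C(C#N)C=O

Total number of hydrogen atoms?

Hydrogens are implicit in SMILES; fill each atom to its normal valence:
  6 × C (aromatic): 1 H each → 6
  4 × C (aromatic): no H
  2 × C: 1 H each → 2
  2 × N (aromatic): no H
  2 × O: no H
  1 × C: no H
  1 × N (charge +1): no H
  1 × N: no H
  1 × O (charge -1): no H
  Total hydrogens = 8.

8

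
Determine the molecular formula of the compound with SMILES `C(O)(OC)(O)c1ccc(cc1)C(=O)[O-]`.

Heavy atoms from the SMILES: 9 C, 5 O.
Implicit hydrogens by atom environment:
  4 × C (aromatic): 1 H each → 4
  2 × C (aromatic): no H
  2 × C: no H
  2 × O: 1 H each → 2
  2 × O: no H
  1 × C: 3 H
  1 × O (charge -1): no H
  Total hydrogens = 9.
Net charge -1.
Molecular formula: C9H9O5-

C9H9O5-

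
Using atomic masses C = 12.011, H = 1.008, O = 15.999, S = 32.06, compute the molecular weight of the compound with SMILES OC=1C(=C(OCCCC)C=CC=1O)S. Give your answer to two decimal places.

Molecular formula: C10H14O3S.
M = 10×12.011 + 14×1.008 + 3×15.999 + 1×32.06 = 214.28 g/mol.

214.28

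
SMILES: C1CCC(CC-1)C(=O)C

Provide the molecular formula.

Heavy atoms from the SMILES: 8 C, 1 O.
Implicit hydrogens by atom environment:
  5 × C: 2 H each → 10
  1 × C: 3 H
  1 × C: 1 H
  1 × C: no H
  1 × O: no H
  Total hydrogens = 14.
Molecular formula: C8H14O

C8H14O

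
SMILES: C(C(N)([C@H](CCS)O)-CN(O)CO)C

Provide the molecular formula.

C8H20N2O3S

Heavy atoms from the SMILES: 8 C, 2 N, 3 O, 1 S.
Implicit hydrogens by atom environment:
  5 × C: 2 H each → 10
  3 × O: 1 H each → 3
  1 × C: 3 H
  1 × C: 1 H
  1 × C: no H
  1 × N: 2 H
  1 × N: no H
  1 × S: 1 H
  Total hydrogens = 20.
Molecular formula: C8H20N2O3S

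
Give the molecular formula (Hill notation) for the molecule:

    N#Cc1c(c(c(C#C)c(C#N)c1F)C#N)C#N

Heavy atoms from the SMILES: 12 C, 1 F, 4 N.
Implicit hydrogens by atom environment:
  6 × C (aromatic): no H
  5 × C: no H
  4 × N: no H
  1 × C: 1 H
  1 × F: no H
  Total hydrogens = 1.
Molecular formula: C12HFN4

C12HFN4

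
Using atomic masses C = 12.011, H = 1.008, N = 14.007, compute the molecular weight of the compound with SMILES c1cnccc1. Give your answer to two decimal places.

Molecular formula: C5H5N.
M = 5×12.011 + 5×1.008 + 1×14.007 = 79.10 g/mol.

79.10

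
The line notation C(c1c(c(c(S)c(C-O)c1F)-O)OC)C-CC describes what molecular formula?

Heavy atoms from the SMILES: 12 C, 1 F, 3 O, 1 S.
Implicit hydrogens by atom environment:
  6 × C (aromatic): no H
  4 × C: 2 H each → 8
  2 × C: 3 H each → 6
  2 × O: 1 H each → 2
  1 × F: no H
  1 × O: no H
  1 × S: 1 H
  Total hydrogens = 17.
Molecular formula: C12H17FO3S

C12H17FO3S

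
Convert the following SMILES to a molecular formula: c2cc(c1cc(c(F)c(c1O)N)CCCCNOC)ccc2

C17H21FN2O2

Heavy atoms from the SMILES: 17 C, 1 F, 2 N, 2 O.
Implicit hydrogens by atom environment:
  6 × C (aromatic): 1 H each → 6
  6 × C (aromatic): no H
  4 × C: 2 H each → 8
  1 × C: 3 H
  1 × F: no H
  1 × N: 2 H
  1 × N: 1 H
  1 × O: 1 H
  1 × O: no H
  Total hydrogens = 21.
Molecular formula: C17H21FN2O2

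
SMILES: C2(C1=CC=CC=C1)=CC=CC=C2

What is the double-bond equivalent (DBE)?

Molecular formula from the SMILES: C12H10.
DoU = (2C + 2 + N − H − X)/2 = (2·12 + 2 + 0 − 10 − 0)/2 = 16/2 = 8.
(Structurally: 2 ring(s) + 6 π bond(s) = 8.)

8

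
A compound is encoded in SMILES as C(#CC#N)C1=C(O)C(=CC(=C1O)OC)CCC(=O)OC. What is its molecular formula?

C14H13NO5

Heavy atoms from the SMILES: 14 C, 1 N, 5 O.
Implicit hydrogens by atom environment:
  5 × C (aromatic): no H
  4 × C: no H
  3 × O: no H
  2 × C: 3 H each → 6
  2 × C: 2 H each → 4
  2 × O: 1 H each → 2
  1 × C (aromatic): 1 H
  1 × N: no H
  Total hydrogens = 13.
Molecular formula: C14H13NO5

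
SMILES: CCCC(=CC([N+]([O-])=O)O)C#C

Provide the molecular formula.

Heavy atoms from the SMILES: 8 C, 1 N, 3 O.
Implicit hydrogens by atom environment:
  3 × C: 1 H each → 3
  2 × C: 2 H each → 4
  2 × C: no H
  1 × C: 3 H
  1 × N (charge +1): no H
  1 × O: 1 H
  1 × O: no H
  1 × O (charge -1): no H
  Total hydrogens = 11.
Molecular formula: C8H11NO3

C8H11NO3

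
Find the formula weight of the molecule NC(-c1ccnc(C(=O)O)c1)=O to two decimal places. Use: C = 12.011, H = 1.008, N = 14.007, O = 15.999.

166.14

Molecular formula: C7H6N2O3.
M = 7×12.011 + 6×1.008 + 2×14.007 + 3×15.999 = 166.14 g/mol.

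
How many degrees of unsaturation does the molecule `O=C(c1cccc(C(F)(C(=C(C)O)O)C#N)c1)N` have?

8

Molecular formula from the SMILES: C12H11FN2O3.
DoU = (2C + 2 + N − H − X)/2 = (2·12 + 2 + 2 − 11 − 1)/2 = 16/2 = 8.
(Structurally: 1 ring(s) + 7 π bond(s) = 8.)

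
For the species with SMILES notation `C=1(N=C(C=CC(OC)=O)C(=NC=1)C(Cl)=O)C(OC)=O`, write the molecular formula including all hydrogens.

C11H9ClN2O5

Heavy atoms from the SMILES: 11 C, 1 Cl, 2 N, 5 O.
Implicit hydrogens by atom environment:
  5 × O: no H
  3 × C (aromatic): no H
  3 × C: no H
  2 × C: 3 H each → 6
  2 × C: 1 H each → 2
  2 × N (aromatic): no H
  1 × C (aromatic): 1 H
  1 × Cl: no H
  Total hydrogens = 9.
Molecular formula: C11H9ClN2O5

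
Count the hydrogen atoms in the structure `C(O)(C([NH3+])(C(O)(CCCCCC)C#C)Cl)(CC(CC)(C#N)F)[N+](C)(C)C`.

Hydrogens are implicit in SMILES; fill each atom to its normal valence:
  7 × C: 2 H each → 14
  6 × C: no H
  5 × C: 3 H each → 15
  2 × O: 1 H each → 2
  1 × C: 1 H
  1 × Cl: no H
  1 × F: no H
  1 × N (charge +1): 3 H
  1 × N (charge +1): no H
  1 × N: no H
  Total hydrogens = 35.

35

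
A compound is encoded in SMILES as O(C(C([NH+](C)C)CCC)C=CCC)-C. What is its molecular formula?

C12H26NO+

Heavy atoms from the SMILES: 12 C, 1 N, 1 O.
Implicit hydrogens by atom environment:
  5 × C: 3 H each → 15
  4 × C: 1 H each → 4
  3 × C: 2 H each → 6
  1 × N (charge +1): 1 H
  1 × O: no H
  Total hydrogens = 26.
Net charge +1.
Molecular formula: C12H26NO+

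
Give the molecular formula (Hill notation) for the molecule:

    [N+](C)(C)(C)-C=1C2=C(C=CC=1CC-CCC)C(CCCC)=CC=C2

C22H34N+

Heavy atoms from the SMILES: 22 C, 1 N.
Implicit hydrogens by atom environment:
  7 × C: 2 H each → 14
  5 × C: 3 H each → 15
  5 × C (aromatic): 1 H each → 5
  5 × C (aromatic): no H
  1 × N (charge +1): no H
  Total hydrogens = 34.
Net charge +1.
Molecular formula: C22H34N+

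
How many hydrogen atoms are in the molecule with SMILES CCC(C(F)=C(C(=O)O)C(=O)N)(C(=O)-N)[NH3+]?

13

Hydrogens are implicit in SMILES; fill each atom to its normal valence:
  6 × C: no H
  3 × O: no H
  2 × N: 2 H each → 4
  1 × C: 3 H
  1 × C: 2 H
  1 × F: no H
  1 × N (charge +1): 3 H
  1 × O: 1 H
  Total hydrogens = 13.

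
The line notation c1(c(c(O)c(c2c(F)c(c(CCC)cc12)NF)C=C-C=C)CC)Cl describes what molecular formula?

Heavy atoms from the SMILES: 19 C, 1 Cl, 2 F, 1 N, 1 O.
Implicit hydrogens by atom environment:
  9 × C (aromatic): no H
  4 × C: 2 H each → 8
  3 × C: 1 H each → 3
  2 × C: 3 H each → 6
  2 × F: no H
  1 × C (aromatic): 1 H
  1 × Cl: no H
  1 × N: 1 H
  1 × O: 1 H
  Total hydrogens = 20.
Molecular formula: C19H20ClF2NO

C19H20ClF2NO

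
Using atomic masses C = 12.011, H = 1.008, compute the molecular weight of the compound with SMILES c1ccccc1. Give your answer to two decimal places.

Molecular formula: C6H6.
M = 6×12.011 + 6×1.008 = 78.11 g/mol.

78.11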